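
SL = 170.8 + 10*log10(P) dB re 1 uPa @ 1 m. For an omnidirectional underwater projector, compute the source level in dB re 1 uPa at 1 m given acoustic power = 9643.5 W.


SL = 170.8 + 10*log10(9643.5) = 170.8 + 39.84 = 210.64

210.64 dB


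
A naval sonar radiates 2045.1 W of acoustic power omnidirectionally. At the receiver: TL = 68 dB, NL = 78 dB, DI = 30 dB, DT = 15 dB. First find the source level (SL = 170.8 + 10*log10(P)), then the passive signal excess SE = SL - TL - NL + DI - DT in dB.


Step 1: SL = 170.8 + 10*log10(2045.1) = 203.91 dB
Step 2: SE = SL - TL - NL + DI - DT = 203.91 - 68 - 78 + 30 - 15 = 72.91

72.91 dB


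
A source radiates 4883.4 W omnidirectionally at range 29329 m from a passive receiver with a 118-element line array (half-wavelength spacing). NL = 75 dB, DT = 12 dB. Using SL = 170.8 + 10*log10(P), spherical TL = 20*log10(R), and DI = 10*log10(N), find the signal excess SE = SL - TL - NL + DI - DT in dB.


52.06 dB


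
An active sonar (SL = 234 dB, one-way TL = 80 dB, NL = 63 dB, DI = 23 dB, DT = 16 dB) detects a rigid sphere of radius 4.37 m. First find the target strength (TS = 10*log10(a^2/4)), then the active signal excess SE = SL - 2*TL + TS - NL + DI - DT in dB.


Step 1: TS = 10*log10(4.37^2/4) = 6.79 dB
Step 2: SE = SL - 2*TL + TS - NL + DI - DT = 234 - 2*80 + (6.79) - 63 + 23 - 16 = 24.79

24.79 dB


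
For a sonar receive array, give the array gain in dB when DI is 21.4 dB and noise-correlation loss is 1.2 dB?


AG = DI - L_corr = 21.4 - 1.2 = 20.2

20.2 dB


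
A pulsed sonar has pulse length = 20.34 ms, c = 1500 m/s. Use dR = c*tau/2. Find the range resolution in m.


dR = c*tau/2 = 1500 * 20.34e-3 / 2 = 15.255

15.255 m


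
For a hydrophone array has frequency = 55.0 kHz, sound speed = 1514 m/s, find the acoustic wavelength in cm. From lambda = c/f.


2.75 cm


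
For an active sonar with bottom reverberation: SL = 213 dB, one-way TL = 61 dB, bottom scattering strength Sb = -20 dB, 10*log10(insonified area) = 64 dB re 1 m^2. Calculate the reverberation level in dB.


RL = SL - 2*TL + Sb + 10*log10(A) = 213 - 2*61 + (-20) + 64 = 135

135 dB


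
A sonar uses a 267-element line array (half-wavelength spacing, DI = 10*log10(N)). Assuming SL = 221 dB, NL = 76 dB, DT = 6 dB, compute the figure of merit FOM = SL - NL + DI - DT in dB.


Step 1: DI = 10*log10(267) = 24.27 dB
Step 2: FOM = SL - NL + DI - DT = 221 - 76 + 24.27 - 6 = 163.27

163.27 dB


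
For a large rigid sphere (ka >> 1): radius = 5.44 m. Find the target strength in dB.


TS = 10*log10(5.44^2 / 4) = 10*log10(7.3984) = 8.69

8.69 dB


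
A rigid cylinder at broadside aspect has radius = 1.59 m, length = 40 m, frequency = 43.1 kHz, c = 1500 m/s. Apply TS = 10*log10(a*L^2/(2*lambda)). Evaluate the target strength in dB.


lambda = 1500/43100 = 0.0348 m
TS = 10*log10(1.59*40^2/(2*0.0348)) = 45.63

45.63 dB


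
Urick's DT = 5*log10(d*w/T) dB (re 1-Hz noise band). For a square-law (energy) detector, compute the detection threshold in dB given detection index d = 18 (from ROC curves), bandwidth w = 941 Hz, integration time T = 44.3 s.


12.91 dB


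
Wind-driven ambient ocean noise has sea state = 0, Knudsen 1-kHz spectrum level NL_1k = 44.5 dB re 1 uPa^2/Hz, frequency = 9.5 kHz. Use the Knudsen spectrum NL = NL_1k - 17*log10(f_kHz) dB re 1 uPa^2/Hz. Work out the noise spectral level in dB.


NL = NL_1k - 17*log10(f_kHz) = 44.5 - 17*log10(9.5) = 44.5 - (16.62) = 27.88

27.88 dB


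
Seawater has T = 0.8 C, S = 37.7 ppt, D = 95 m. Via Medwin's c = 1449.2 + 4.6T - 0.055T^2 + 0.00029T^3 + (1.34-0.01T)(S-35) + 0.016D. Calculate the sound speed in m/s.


c = 1449.2 + 4.6*0.8 - 0.055*0.8^2 + 0.00029*0.8^3 + (1.34 - 0.01*0.8)*(37.7 - 35) + 0.016*95 = 1457.96

1457.96 m/s


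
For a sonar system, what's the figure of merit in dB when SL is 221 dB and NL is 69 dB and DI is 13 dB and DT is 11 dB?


FOM = SL - NL + DI - DT = 221 - 69 + 13 - 11 = 154

154 dB


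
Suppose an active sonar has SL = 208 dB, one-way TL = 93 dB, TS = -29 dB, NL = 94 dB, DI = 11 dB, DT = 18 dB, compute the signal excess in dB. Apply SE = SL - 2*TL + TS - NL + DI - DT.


SE = SL - 2*TL + TS - NL + DI - DT = 208 - 2*93 + (-29) - 94 + 11 - 18 = -108

-108 dB


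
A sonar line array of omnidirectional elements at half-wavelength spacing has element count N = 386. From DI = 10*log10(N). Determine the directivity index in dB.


25.87 dB


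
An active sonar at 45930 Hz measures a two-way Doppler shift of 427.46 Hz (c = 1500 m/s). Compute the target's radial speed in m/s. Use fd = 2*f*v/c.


From fd = 2*f*v/c, v = c*fd/(2*f) = 1500 * 427.46 / (2*45930) = 6.98

6.98 m/s


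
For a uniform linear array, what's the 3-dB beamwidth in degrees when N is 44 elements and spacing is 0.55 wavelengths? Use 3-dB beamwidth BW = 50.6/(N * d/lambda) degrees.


2.09 deg


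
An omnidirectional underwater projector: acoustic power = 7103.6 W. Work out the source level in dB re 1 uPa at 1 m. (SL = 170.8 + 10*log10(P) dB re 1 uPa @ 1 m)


209.31 dB


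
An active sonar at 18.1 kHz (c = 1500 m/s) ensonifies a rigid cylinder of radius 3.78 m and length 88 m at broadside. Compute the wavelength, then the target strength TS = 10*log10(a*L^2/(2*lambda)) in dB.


Step 1: lambda = c/f = 1500/18100 = 0.08287 m
Step 2: TS = 10*log10(a*L^2/(2*lambda)) = 10*log10(3.78*88^2/(2*0.08287)) = 52.47

52.47 dB


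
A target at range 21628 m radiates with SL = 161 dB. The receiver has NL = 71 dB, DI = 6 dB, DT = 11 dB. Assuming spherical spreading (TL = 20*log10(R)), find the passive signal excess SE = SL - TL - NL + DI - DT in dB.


Step 1: TL = 20*log10(21628) = 86.7 dB
Step 2: SE = 161 - 86.7 - 71 + 6 - 11 = -1.7

-1.7 dB


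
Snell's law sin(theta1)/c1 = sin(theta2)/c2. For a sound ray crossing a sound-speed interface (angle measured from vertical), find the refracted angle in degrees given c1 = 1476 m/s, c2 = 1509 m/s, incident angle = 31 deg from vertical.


31.77 deg


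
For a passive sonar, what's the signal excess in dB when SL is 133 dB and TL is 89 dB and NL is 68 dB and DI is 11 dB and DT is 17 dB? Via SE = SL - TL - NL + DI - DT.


SE = SL - TL - NL + DI - DT = 133 - 89 - 68 + 11 - 17 = -30

-30 dB


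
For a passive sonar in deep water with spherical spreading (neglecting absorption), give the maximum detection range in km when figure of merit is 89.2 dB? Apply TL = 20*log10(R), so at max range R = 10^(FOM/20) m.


At max range FOM = TL, so 20*log10(R) = 89.2
R = 10^(89.2/20) = 28840.32 m = 28.84 km

28.84 km


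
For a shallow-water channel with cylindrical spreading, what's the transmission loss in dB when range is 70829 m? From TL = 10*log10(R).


48.5 dB


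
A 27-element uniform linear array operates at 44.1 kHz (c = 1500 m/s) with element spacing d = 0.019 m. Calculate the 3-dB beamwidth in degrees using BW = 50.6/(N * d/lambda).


Step 1: lambda = 1500/44100 = 0.03401 m
Step 2: d/lambda = 0.019/0.03401 = 0.5587
Step 3: BW = 50.6/(N * d/lambda) = 50.6/(27 * 0.5587) = 3.35

3.35 deg


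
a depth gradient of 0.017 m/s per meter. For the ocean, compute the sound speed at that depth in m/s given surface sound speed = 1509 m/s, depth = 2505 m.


c = 1509 + 0.017 * 2505 = 1551.585

1551.585 m/s


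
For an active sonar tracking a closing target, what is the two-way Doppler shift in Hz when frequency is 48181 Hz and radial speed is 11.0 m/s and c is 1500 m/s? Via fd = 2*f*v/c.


706.65 Hz


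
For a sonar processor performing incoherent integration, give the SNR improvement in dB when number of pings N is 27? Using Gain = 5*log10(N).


Gain = 5*log10(27) = 7.16

7.16 dB


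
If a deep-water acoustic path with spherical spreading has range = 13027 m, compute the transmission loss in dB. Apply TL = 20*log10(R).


TL = 20*log10(13027) = 82.3

82.3 dB


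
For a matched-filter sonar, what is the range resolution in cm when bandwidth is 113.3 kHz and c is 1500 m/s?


0.66 cm


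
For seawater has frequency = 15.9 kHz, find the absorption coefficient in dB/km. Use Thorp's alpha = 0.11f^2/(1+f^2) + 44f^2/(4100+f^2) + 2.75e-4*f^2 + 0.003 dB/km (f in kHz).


2.738 dB/km


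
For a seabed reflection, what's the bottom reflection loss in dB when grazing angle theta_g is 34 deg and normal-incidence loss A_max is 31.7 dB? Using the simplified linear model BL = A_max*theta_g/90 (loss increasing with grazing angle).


BL = A_max * theta_g / 90 = 31.7 * 34 / 90 = 11.98

11.98 dB


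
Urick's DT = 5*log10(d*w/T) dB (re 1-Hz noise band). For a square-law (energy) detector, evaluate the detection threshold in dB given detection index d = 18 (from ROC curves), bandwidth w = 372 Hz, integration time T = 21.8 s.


DT = 5*log10(d*w/T) = 5*log10(18 * 372 / 21.8) = 5*log10(307.16) = 12.44

12.44 dB


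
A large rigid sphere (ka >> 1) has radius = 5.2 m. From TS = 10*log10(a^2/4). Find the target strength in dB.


TS = 10*log10(5.2^2 / 4) = 10*log10(6.76) = 8.3

8.3 dB


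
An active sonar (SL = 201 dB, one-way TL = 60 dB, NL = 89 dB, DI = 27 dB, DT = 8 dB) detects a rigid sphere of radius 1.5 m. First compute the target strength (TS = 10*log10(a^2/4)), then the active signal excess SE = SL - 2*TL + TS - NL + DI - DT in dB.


Step 1: TS = 10*log10(1.5^2/4) = -2.5 dB
Step 2: SE = SL - 2*TL + TS - NL + DI - DT = 201 - 2*60 + (-2.5) - 89 + 27 - 8 = 8.5

8.5 dB


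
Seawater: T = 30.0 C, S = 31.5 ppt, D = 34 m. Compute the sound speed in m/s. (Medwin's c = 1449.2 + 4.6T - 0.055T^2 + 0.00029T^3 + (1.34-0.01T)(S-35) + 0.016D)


c = 1449.2 + 4.6*30.0 - 0.055*30.0^2 + 0.00029*30.0^3 + (1.34 - 0.01*30.0)*(31.5 - 35) + 0.016*34 = 1542.43

1542.43 m/s


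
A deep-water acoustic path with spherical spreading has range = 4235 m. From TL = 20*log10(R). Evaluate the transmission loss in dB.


TL = 20*log10(4235) = 72.54

72.54 dB


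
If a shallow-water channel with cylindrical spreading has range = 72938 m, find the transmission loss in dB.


TL = 10*log10(72938) = 48.63

48.63 dB


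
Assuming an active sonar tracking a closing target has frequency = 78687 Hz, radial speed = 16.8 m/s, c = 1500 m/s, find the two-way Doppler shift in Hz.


1762.59 Hz


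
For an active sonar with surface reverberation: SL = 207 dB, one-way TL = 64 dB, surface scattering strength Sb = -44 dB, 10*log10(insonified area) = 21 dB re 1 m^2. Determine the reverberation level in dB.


RL = SL - 2*TL + Sb + 10*log10(A) = 207 - 2*64 + (-44) + 21 = 56

56 dB


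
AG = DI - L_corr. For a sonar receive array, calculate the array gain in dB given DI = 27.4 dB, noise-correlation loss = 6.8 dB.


AG = DI - L_corr = 27.4 - 6.8 = 20.6

20.6 dB


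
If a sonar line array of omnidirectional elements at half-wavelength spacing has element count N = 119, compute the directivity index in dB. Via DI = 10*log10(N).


DI = 10*log10(119) = 20.76

20.76 dB


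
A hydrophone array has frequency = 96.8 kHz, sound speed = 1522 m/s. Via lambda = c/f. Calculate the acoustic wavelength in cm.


lambda = c/f = 1522 / 96800 = 0.0157 m = 1.57 cm

1.57 cm


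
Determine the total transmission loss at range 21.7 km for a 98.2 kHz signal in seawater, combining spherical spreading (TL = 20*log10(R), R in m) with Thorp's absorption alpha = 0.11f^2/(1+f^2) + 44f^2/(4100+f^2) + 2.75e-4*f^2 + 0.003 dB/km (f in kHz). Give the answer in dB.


816.68 dB


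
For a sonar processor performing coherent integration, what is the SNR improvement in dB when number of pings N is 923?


Gain = 10*log10(923) = 29.65

29.65 dB


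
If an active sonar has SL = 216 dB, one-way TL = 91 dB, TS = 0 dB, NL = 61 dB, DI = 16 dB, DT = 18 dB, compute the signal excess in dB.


-29 dB


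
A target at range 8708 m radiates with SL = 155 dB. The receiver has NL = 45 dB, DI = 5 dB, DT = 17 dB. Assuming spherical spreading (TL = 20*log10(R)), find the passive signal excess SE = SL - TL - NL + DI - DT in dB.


Step 1: TL = 20*log10(8708) = 78.8 dB
Step 2: SE = 155 - 78.8 - 45 + 5 - 17 = 19.2

19.2 dB


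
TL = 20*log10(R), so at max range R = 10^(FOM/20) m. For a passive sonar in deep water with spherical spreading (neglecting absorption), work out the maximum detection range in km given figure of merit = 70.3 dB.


At max range FOM = TL, so 20*log10(R) = 70.3
R = 10^(70.3/20) = 3273.41 m = 3.27 km

3.27 km


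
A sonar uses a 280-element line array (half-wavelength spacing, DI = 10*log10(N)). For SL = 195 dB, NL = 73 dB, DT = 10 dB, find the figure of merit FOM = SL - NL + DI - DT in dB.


Step 1: DI = 10*log10(280) = 24.47 dB
Step 2: FOM = SL - NL + DI - DT = 195 - 73 + 24.47 - 10 = 136.47

136.47 dB


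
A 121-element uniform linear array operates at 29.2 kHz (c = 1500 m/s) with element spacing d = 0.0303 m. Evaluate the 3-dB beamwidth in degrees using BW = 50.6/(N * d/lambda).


0.71 deg


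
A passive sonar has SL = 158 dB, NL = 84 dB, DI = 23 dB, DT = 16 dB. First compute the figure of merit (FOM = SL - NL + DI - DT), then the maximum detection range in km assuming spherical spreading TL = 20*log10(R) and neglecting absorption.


Step 1: FOM = SL - NL + DI - DT = 158 - 84 + 23 - 16 = 81 dB
Step 2: at max range FOM = TL = 20*log10(R), so R = 10^(81/20) = 11220.18 m = 11.22 km

11.22 km


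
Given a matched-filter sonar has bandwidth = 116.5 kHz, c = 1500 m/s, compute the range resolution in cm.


dR = c/(2*BW) = 1500 / (2 * 116.5e3) = 0.0064 m = 0.64 cm

0.64 cm


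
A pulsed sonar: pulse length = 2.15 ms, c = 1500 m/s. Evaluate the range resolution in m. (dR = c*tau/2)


dR = c*tau/2 = 1500 * 2.15e-3 / 2 = 1.6125

1.6125 m


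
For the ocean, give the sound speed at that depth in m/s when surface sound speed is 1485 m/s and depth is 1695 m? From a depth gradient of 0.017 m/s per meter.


c = 1485 + 0.017 * 1695 = 1513.815

1513.815 m/s


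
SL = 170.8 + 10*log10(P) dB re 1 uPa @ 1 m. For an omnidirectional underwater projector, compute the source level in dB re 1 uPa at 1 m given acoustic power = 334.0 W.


196.04 dB


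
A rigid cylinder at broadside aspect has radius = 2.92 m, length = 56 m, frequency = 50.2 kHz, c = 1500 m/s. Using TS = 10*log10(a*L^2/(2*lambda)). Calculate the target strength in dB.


lambda = 1500/50200 = 0.02988 m
TS = 10*log10(2.92*56^2/(2*0.02988)) = 51.85

51.85 dB


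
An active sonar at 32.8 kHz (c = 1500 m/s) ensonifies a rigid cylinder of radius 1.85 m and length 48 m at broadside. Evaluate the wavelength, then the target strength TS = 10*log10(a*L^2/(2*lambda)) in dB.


Step 1: lambda = c/f = 1500/32800 = 0.04573 m
Step 2: TS = 10*log10(a*L^2/(2*lambda)) = 10*log10(1.85*48^2/(2*0.04573)) = 46.68

46.68 dB


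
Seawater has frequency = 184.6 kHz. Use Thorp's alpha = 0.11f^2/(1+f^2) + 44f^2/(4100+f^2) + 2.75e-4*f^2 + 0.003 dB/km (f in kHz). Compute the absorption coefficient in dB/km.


f^2 = 34077.16
alpha = 0.11*34077.16/(1+34077.16) + 44*34077.16/(4100+34077.16) + 2.75e-4*34077.16 + 0.003 = 48.759

48.759 dB/km


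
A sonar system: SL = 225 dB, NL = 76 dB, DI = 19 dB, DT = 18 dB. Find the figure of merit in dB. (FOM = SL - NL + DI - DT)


FOM = SL - NL + DI - DT = 225 - 76 + 19 - 18 = 150

150 dB


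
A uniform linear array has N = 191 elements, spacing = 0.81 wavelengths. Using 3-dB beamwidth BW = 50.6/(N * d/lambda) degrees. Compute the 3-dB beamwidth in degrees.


BW = 50.6 / (191 * 0.81) = 50.6 / 154.71 = 0.33

0.33 deg


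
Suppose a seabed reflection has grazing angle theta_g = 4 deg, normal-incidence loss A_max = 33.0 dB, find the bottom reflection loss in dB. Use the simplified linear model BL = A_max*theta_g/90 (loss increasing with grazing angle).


1.47 dB


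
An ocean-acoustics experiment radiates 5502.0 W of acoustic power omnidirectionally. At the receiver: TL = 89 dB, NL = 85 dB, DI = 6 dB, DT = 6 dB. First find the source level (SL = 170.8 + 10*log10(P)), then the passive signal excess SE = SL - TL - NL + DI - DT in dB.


Step 1: SL = 170.8 + 10*log10(5502.0) = 208.21 dB
Step 2: SE = SL - TL - NL + DI - DT = 208.21 - 89 - 85 + 6 - 6 = 34.21

34.21 dB


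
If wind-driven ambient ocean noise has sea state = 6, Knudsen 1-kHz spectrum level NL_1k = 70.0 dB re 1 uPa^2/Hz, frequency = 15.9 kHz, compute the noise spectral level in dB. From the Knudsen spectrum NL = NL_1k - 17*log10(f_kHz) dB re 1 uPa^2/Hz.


NL = NL_1k - 17*log10(f_kHz) = 70.0 - 17*log10(15.9) = 70.0 - (20.42) = 49.58

49.58 dB


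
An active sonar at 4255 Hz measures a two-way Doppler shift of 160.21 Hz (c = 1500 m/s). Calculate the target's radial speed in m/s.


From fd = 2*f*v/c, v = c*fd/(2*f) = 1500 * 160.21 / (2*4255) = 28.24

28.24 m/s


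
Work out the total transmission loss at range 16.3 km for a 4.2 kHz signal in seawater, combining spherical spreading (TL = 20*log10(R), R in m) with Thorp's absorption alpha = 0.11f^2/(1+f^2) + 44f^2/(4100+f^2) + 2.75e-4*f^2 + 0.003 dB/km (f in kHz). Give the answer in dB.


Step 1 (Thorp): alpha = 0.11*17.64/(1+17.64) + 44*17.64/(4100+17.64) + 2.75e-4*17.64 + 0.003 = 0.3004 dB/km
Step 2: TL_spread = 20*log10(16300) = 84.24 dB
Step 3: TL_abs = alpha*R = 0.3004 * 16.3 = 4.9 dB
Step 4: TL_total = 84.24 + 4.9 = 89.14

89.14 dB


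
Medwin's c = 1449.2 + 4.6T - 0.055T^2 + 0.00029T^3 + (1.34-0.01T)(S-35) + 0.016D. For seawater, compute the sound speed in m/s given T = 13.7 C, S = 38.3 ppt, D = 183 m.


c = 1449.2 + 4.6*13.7 - 0.055*13.7^2 + 0.00029*13.7^3 + (1.34 - 0.01*13.7)*(38.3 - 35) + 0.016*183 = 1509.54

1509.54 m/s


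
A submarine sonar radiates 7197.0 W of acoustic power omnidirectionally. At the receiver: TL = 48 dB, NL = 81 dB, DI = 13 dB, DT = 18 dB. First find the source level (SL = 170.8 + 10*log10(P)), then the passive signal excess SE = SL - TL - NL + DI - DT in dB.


Step 1: SL = 170.8 + 10*log10(7197.0) = 209.37 dB
Step 2: SE = SL - TL - NL + DI - DT = 209.37 - 48 - 81 + 13 - 18 = 75.37

75.37 dB


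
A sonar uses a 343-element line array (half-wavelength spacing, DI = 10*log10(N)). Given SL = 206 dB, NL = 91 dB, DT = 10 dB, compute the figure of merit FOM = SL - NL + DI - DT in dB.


130.35 dB


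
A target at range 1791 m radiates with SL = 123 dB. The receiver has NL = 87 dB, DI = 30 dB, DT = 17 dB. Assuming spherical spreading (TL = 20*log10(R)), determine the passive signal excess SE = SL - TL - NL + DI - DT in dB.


Step 1: TL = 20*log10(1791) = 65.06 dB
Step 2: SE = 123 - 65.06 - 87 + 30 - 17 = -16.06

-16.06 dB


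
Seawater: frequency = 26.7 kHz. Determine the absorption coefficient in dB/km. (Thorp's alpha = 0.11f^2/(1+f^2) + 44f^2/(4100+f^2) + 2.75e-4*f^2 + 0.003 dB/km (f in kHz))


6.826 dB/km


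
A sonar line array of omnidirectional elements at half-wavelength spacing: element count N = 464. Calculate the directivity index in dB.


26.67 dB


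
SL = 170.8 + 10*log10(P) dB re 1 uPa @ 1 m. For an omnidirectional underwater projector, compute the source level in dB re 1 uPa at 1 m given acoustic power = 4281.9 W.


SL = 170.8 + 10*log10(4281.9) = 170.8 + 36.32 = 207.12

207.12 dB


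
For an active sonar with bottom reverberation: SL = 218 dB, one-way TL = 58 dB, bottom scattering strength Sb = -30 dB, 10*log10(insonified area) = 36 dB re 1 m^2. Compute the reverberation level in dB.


RL = SL - 2*TL + Sb + 10*log10(A) = 218 - 2*58 + (-30) + 36 = 108

108 dB


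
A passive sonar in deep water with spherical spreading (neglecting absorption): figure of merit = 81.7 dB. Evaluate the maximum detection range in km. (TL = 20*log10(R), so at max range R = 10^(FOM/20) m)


At max range FOM = TL, so 20*log10(R) = 81.7
R = 10^(81.7/20) = 12161.86 m = 12.16 km

12.16 km


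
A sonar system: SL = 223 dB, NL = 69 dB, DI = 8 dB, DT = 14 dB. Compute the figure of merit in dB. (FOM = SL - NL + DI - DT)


148 dB


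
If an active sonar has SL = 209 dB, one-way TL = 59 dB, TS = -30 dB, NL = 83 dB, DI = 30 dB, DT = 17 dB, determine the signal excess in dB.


SE = SL - 2*TL + TS - NL + DI - DT = 209 - 2*59 + (-30) - 83 + 30 - 17 = -9

-9 dB


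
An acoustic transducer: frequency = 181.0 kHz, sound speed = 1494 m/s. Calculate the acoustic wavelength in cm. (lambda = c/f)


lambda = c/f = 1494 / 181000 = 0.0083 m = 0.83 cm

0.83 cm


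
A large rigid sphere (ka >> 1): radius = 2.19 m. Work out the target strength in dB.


TS = 10*log10(2.19^2 / 4) = 10*log10(1.199025) = 0.79

0.79 dB


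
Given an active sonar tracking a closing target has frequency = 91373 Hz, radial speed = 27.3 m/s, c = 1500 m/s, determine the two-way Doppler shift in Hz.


fd = 2*f*v/c = 2 * 91373 * 27.3 / 1500 = 3325.98

3325.98 Hz


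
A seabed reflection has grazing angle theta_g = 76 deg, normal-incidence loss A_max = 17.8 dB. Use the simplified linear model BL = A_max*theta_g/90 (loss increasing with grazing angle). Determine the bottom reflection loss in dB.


BL = A_max * theta_g / 90 = 17.8 * 76 / 90 = 15.03

15.03 dB


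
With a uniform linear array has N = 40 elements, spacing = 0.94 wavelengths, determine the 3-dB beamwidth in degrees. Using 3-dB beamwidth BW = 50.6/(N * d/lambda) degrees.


BW = 50.6 / (40 * 0.94) = 50.6 / 37.6 = 1.35

1.35 deg


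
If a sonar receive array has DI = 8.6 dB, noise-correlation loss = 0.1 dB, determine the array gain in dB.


AG = DI - L_corr = 8.6 - 0.1 = 8.5

8.5 dB


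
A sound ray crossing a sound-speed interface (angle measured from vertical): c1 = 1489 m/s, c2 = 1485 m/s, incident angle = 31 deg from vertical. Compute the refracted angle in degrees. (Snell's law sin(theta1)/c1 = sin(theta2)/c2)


sin(theta2) = (c2/c1)*sin(theta1) = (1485/1489)*sin(31 deg) = 0.51365
theta2 = arcsin(0.51365) = 30.91

30.91 deg


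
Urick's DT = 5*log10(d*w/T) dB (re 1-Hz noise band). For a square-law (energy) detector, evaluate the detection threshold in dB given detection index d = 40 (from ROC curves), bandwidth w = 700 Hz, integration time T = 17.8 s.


15.98 dB


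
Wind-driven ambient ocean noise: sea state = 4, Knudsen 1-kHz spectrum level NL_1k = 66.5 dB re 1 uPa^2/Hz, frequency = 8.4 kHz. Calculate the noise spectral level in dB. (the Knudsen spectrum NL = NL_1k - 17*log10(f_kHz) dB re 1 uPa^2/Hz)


NL = NL_1k - 17*log10(f_kHz) = 66.5 - 17*log10(8.4) = 66.5 - (15.71) = 50.79

50.79 dB


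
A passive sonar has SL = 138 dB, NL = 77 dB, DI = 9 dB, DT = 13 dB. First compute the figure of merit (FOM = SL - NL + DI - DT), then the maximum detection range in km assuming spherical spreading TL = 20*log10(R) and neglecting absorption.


Step 1: FOM = SL - NL + DI - DT = 138 - 77 + 9 - 13 = 57 dB
Step 2: at max range FOM = TL = 20*log10(R), so R = 10^(57/20) = 707.95 m = 0.71 km

0.71 km


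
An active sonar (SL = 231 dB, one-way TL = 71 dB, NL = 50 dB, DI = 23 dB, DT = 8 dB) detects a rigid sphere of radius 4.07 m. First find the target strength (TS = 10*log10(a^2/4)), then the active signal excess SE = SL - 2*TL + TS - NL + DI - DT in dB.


Step 1: TS = 10*log10(4.07^2/4) = 6.17 dB
Step 2: SE = SL - 2*TL + TS - NL + DI - DT = 231 - 2*71 + (6.17) - 50 + 23 - 8 = 60.17

60.17 dB


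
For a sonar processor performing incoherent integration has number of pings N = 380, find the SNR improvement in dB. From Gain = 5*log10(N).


Gain = 5*log10(380) = 12.9

12.9 dB


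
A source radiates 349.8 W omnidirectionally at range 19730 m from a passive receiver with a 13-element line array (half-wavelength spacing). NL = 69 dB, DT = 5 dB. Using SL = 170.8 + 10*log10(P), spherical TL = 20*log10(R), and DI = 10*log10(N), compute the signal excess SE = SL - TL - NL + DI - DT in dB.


Step 1: SL = 170.8 + 10*log10(349.8) = 196.24 dB
Step 2: TL = 20*log10(19730) = 85.9 dB
Step 3: DI = 10*log10(13) = 11.14 dB
Step 4: SE = SL - TL - NL + DI - DT = 196.24 - 85.9 - 69 + 11.14 - 5 = 47.48

47.48 dB


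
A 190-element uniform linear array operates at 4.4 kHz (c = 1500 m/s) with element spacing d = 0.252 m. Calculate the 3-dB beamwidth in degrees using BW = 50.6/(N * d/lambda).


Step 1: lambda = 1500/4400 = 0.34091 m
Step 2: d/lambda = 0.252/0.34091 = 0.7392
Step 3: BW = 50.6/(N * d/lambda) = 50.6/(190 * 0.7392) = 0.36

0.36 deg


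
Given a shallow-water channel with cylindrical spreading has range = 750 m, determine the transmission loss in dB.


TL = 10*log10(750) = 28.75

28.75 dB


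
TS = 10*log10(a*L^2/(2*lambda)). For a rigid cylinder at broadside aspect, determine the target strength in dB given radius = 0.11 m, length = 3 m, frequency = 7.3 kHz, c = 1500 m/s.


3.82 dB


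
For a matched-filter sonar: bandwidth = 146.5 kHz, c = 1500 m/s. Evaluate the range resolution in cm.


0.51 cm


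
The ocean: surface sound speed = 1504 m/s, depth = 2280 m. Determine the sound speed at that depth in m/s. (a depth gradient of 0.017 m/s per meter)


c = 1504 + 0.017 * 2280 = 1542.76

1542.76 m/s


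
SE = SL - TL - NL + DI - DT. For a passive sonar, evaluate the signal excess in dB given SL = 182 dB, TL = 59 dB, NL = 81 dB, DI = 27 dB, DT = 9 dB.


SE = SL - TL - NL + DI - DT = 182 - 59 - 81 + 27 - 9 = 60

60 dB


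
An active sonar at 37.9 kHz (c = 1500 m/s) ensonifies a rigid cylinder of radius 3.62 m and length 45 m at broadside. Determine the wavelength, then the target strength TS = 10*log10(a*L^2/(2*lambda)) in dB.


Step 1: lambda = c/f = 1500/37900 = 0.03958 m
Step 2: TS = 10*log10(a*L^2/(2*lambda)) = 10*log10(3.62*45^2/(2*0.03958)) = 49.67

49.67 dB


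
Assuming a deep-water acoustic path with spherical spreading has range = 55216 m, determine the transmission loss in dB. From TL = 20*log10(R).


TL = 20*log10(55216) = 94.84

94.84 dB


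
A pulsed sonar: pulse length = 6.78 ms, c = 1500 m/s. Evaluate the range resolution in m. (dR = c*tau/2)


dR = c*tau/2 = 1500 * 6.78e-3 / 2 = 5.085

5.085 m


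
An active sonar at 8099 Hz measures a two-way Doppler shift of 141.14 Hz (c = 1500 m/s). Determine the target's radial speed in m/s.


13.07 m/s


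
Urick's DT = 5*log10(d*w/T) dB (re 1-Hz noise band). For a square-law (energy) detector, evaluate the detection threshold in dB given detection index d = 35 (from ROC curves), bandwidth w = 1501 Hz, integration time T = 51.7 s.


15.03 dB


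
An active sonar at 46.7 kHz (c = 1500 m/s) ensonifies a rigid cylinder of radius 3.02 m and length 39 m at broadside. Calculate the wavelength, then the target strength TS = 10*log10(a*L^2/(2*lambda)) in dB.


Step 1: lambda = c/f = 1500/46700 = 0.03212 m
Step 2: TS = 10*log10(a*L^2/(2*lambda)) = 10*log10(3.02*39^2/(2*0.03212)) = 48.54

48.54 dB


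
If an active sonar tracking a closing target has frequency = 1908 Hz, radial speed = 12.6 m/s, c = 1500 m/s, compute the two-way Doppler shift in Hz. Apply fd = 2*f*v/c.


fd = 2*f*v/c = 2 * 1908 * 12.6 / 1500 = 32.05

32.05 Hz


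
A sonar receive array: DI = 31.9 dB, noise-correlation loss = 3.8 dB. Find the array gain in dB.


AG = DI - L_corr = 31.9 - 3.8 = 28.1

28.1 dB


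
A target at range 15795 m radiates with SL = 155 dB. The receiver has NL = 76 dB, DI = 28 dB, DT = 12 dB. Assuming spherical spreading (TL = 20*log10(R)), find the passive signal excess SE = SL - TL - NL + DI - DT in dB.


11.03 dB


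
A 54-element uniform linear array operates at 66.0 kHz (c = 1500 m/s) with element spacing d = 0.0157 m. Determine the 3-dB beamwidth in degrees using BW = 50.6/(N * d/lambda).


1.36 deg


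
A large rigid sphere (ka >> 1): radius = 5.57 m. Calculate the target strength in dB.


8.9 dB


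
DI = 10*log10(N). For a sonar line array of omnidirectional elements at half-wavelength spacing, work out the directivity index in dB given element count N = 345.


25.38 dB


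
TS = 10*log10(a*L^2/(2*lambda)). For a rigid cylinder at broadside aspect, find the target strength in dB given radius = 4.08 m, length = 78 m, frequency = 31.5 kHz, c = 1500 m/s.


lambda = 1500/31500 = 0.04762 m
TS = 10*log10(4.08*78^2/(2*0.04762)) = 54.16

54.16 dB


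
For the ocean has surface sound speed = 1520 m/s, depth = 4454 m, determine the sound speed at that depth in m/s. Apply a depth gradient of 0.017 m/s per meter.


1595.718 m/s


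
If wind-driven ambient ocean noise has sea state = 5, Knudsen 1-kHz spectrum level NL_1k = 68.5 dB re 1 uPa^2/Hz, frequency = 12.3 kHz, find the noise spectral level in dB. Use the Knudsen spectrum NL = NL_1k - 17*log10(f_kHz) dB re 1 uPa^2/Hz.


49.97 dB


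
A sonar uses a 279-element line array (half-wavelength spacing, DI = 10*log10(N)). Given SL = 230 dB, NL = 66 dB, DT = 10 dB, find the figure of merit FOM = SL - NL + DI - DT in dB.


178.46 dB


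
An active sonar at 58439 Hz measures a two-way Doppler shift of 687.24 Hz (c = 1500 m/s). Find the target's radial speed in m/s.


8.82 m/s


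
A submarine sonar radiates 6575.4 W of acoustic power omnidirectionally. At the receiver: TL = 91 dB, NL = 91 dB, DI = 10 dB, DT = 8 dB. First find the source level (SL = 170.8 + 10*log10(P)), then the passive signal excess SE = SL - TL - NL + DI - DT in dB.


Step 1: SL = 170.8 + 10*log10(6575.4) = 208.98 dB
Step 2: SE = SL - TL - NL + DI - DT = 208.98 - 91 - 91 + 10 - 8 = 28.98

28.98 dB


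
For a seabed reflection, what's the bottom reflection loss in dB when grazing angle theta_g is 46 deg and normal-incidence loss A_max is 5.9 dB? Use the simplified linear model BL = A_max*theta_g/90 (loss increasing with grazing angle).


BL = A_max * theta_g / 90 = 5.9 * 46 / 90 = 3.02

3.02 dB


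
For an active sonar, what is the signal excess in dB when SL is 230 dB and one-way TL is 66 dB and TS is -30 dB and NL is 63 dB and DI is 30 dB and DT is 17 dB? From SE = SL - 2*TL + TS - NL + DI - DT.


SE = SL - 2*TL + TS - NL + DI - DT = 230 - 2*66 + (-30) - 63 + 30 - 17 = 18

18 dB


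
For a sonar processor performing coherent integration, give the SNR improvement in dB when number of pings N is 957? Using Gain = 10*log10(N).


Gain = 10*log10(957) = 29.81

29.81 dB


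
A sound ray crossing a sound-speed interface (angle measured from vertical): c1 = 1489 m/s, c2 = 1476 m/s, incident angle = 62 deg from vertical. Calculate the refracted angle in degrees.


sin(theta2) = (c2/c1)*sin(theta1) = (1476/1489)*sin(62 deg) = 0.87524
theta2 = arcsin(0.87524) = 61.07

61.07 deg


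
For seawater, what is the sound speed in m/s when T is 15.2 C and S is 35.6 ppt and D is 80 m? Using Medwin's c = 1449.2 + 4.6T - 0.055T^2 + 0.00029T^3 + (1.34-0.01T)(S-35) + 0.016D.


c = 1449.2 + 4.6*15.2 - 0.055*15.2^2 + 0.00029*15.2^3 + (1.34 - 0.01*15.2)*(35.6 - 35) + 0.016*80 = 1509.42

1509.42 m/s


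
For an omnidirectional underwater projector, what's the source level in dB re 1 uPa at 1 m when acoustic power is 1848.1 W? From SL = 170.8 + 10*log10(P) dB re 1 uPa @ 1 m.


SL = 170.8 + 10*log10(1848.1) = 170.8 + 32.67 = 203.47

203.47 dB


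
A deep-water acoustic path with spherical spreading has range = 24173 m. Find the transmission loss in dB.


87.67 dB


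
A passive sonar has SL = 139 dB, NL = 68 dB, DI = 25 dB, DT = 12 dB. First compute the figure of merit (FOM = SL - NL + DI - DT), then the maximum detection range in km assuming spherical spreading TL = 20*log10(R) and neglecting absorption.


Step 1: FOM = SL - NL + DI - DT = 139 - 68 + 25 - 12 = 84 dB
Step 2: at max range FOM = TL = 20*log10(R), so R = 10^(84/20) = 15848.93 m = 15.85 km

15.85 km


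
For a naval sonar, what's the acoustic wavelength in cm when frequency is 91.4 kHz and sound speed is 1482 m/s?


lambda = c/f = 1482 / 91400 = 0.0162 m = 1.62 cm

1.62 cm


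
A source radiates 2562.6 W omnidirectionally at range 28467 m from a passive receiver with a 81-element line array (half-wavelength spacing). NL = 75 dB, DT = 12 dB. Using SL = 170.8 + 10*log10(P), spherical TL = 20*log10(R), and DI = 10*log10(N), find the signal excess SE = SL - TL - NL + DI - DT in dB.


Step 1: SL = 170.8 + 10*log10(2562.6) = 204.89 dB
Step 2: TL = 20*log10(28467) = 89.09 dB
Step 3: DI = 10*log10(81) = 19.08 dB
Step 4: SE = SL - TL - NL + DI - DT = 204.89 - 89.09 - 75 + 19.08 - 12 = 47.88

47.88 dB


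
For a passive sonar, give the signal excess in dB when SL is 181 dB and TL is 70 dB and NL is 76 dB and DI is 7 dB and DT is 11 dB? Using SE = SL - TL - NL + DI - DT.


31 dB


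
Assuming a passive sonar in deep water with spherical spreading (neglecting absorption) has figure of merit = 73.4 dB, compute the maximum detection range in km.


At max range FOM = TL, so 20*log10(R) = 73.4
R = 10^(73.4/20) = 4677.35 m = 4.68 km

4.68 km


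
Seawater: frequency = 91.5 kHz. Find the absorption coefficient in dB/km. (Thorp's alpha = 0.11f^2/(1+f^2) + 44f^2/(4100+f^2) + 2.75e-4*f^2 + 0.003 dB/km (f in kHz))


31.951 dB/km


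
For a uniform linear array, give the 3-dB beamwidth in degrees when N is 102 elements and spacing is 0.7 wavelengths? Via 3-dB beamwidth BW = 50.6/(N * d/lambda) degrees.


0.71 deg


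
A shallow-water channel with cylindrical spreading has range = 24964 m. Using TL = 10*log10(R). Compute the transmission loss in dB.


TL = 10*log10(24964) = 43.97

43.97 dB


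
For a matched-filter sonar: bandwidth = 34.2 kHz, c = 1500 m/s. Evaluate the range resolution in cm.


2.19 cm


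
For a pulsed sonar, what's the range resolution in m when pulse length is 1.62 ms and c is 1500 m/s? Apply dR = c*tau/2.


dR = c*tau/2 = 1500 * 1.62e-3 / 2 = 1.215

1.215 m


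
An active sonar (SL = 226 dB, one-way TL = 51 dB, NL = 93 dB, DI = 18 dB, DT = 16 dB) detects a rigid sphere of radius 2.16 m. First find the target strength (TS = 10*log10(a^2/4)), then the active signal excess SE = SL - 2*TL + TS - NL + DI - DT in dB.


Step 1: TS = 10*log10(2.16^2/4) = 0.67 dB
Step 2: SE = SL - 2*TL + TS - NL + DI - DT = 226 - 2*51 + (0.67) - 93 + 18 - 16 = 33.67

33.67 dB


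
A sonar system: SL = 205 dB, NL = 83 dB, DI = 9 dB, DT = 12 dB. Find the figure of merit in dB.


FOM = SL - NL + DI - DT = 205 - 83 + 9 - 12 = 119

119 dB


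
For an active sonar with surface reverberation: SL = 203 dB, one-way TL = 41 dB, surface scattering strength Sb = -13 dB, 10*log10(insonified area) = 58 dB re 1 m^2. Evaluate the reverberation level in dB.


RL = SL - 2*TL + Sb + 10*log10(A) = 203 - 2*41 + (-13) + 58 = 166

166 dB


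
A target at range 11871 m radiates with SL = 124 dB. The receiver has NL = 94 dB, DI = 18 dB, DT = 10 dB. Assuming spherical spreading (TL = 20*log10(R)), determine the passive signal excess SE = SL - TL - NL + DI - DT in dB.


-43.49 dB


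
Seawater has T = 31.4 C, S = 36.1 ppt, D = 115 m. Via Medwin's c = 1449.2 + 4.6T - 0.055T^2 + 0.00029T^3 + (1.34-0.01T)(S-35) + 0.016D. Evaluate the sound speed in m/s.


1551.36 m/s


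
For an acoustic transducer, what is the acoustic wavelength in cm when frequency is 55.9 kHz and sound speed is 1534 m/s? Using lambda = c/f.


lambda = c/f = 1534 / 55900 = 0.0274 m = 2.74 cm

2.74 cm


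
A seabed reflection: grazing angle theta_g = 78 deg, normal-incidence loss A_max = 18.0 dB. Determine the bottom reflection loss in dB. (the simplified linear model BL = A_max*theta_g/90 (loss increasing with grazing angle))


BL = A_max * theta_g / 90 = 18.0 * 78 / 90 = 15.6

15.6 dB


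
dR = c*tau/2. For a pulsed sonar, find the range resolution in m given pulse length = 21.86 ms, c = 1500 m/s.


16.395 m


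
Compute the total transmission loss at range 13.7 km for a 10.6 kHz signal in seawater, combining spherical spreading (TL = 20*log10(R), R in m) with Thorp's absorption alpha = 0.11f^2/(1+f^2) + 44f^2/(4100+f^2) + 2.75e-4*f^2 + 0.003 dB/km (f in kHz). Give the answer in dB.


100.77 dB


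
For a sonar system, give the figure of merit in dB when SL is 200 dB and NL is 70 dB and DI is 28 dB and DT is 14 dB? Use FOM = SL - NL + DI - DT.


FOM = SL - NL + DI - DT = 200 - 70 + 28 - 14 = 144

144 dB


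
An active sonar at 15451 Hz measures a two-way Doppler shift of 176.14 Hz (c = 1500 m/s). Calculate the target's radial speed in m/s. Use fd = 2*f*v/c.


From fd = 2*f*v/c, v = c*fd/(2*f) = 1500 * 176.14 / (2*15451) = 8.55

8.55 m/s


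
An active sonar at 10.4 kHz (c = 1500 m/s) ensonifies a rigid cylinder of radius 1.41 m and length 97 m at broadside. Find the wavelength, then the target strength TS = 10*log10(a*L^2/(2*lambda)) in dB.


Step 1: lambda = c/f = 1500/10400 = 0.14423 m
Step 2: TS = 10*log10(a*L^2/(2*lambda)) = 10*log10(1.41*97^2/(2*0.14423)) = 46.63

46.63 dB


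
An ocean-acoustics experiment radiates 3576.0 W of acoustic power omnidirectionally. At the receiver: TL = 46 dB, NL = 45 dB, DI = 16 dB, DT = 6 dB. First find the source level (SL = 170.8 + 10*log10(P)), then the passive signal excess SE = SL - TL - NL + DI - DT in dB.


Step 1: SL = 170.8 + 10*log10(3576.0) = 206.33 dB
Step 2: SE = SL - TL - NL + DI - DT = 206.33 - 46 - 45 + 16 - 6 = 125.33

125.33 dB


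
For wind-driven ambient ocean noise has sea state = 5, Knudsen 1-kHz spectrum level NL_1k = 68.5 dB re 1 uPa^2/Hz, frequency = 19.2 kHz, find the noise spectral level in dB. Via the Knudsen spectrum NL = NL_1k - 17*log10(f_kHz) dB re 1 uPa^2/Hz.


NL = NL_1k - 17*log10(f_kHz) = 68.5 - 17*log10(19.2) = 68.5 - (21.82) = 46.68

46.68 dB


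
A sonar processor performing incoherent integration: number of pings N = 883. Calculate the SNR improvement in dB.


14.73 dB


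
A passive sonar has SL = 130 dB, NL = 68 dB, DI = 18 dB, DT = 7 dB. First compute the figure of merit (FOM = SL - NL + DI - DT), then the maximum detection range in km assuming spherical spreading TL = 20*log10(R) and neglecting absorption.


Step 1: FOM = SL - NL + DI - DT = 130 - 68 + 18 - 7 = 73 dB
Step 2: at max range FOM = TL = 20*log10(R), so R = 10^(73/20) = 4466.84 m = 4.47 km

4.47 km


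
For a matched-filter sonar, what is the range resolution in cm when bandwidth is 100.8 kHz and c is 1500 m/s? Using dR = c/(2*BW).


dR = c/(2*BW) = 1500 / (2 * 100.8e3) = 0.0074 m = 0.74 cm

0.74 cm


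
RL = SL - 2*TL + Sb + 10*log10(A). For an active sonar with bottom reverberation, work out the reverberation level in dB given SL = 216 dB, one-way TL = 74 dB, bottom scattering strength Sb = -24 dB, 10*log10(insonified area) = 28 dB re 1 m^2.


RL = SL - 2*TL + Sb + 10*log10(A) = 216 - 2*74 + (-24) + 28 = 72

72 dB


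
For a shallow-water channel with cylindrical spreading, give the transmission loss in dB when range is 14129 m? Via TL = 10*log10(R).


41.5 dB


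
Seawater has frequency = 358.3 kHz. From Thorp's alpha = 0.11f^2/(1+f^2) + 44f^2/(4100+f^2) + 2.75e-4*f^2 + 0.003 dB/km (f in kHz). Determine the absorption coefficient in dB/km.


f^2 = 128378.89
alpha = 0.11*128378.89/(1+128378.89) + 44*128378.89/(4100+128378.89) + 2.75e-4*128378.89 + 0.003 = 78.055

78.055 dB/km


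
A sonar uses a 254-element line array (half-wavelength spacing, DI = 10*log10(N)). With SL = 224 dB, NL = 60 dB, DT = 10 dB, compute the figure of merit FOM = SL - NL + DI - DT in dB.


Step 1: DI = 10*log10(254) = 24.05 dB
Step 2: FOM = SL - NL + DI - DT = 224 - 60 + 24.05 - 10 = 178.05

178.05 dB


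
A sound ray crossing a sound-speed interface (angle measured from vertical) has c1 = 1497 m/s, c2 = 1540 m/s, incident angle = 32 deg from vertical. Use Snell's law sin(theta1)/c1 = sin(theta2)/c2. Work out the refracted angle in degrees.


sin(theta2) = (c2/c1)*sin(theta1) = (1540/1497)*sin(32 deg) = 0.54514
theta2 = arcsin(0.54514) = 33.03

33.03 deg


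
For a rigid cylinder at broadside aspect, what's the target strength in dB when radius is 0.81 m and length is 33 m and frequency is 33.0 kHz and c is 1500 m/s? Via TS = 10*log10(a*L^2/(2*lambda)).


39.87 dB
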